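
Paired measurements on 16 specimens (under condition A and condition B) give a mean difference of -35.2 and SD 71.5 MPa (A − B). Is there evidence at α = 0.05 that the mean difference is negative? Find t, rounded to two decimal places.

H0: μ_d = 0; H1: μ_d < 0 (paired t-test on the differences, left-tailed).
t = d̄/(s_d/√n) = -35.2/(71.5/√16) = -1.97
df = n − 1 = 15
p-value = P(T ≤ -1.97) ≈ 0.0338
Since p ≈ 0.0338 < α = 0.05, reject H0; the evidence is statistically significant.

-1.97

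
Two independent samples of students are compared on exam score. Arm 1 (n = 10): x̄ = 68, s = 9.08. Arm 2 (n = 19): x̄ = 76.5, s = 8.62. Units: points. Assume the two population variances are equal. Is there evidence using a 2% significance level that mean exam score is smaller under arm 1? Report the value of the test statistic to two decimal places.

-2.48

Let group 1 = arm 1, group 2 = arm 2. H0: μ_1 = μ_2; H1: μ_1 < μ_2 (two-sample pooled-variance t-test, left-tailed).
s_p² = [(10−1)·9.08² + (19−1)·8.62²]/(10+19−2) = 77.0184
t = (68 − 76.5)/√[77.0184·(1/10 + 1/19)] = -2.48
df = n₁ + n₂ − 2 = 27
p-value = P(T ≤ -2.48) ≈ 0.010
Since p ≈ 0.010 < α = 0.02, reject H0; the data support H1.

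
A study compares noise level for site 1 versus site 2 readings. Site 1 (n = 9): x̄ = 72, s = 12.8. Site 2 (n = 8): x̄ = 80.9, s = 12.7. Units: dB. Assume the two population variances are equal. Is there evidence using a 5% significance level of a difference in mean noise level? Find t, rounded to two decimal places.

-1.44

Let group 1 = site 1, group 2 = site 2. H0: μ_1 = μ_2; H1: μ_1 ≠ μ_2 (two-sample pooled-variance t-test, two-sided).
s_p² = [(9−1)·12.8² + (8−1)·12.7²]/(9+8−2) = 162.65
t = (72 − 80.9)/√[162.65·(1/9 + 1/8)] = -1.44
df = n₁ + n₂ − 2 = 15
Two-sided p-value ≈ 0.1715
Since p ≈ 0.1715 > α = 0.05, fail to reject H0; the data do not provide sufficient evidence against H0.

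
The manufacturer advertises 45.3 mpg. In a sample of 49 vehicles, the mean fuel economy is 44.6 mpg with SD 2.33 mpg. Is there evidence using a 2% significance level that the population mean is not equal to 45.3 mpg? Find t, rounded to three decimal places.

H0: μ = 45.3; H1: μ ≠ 45.3 (one-sample t-test, two-sided).
t = (x̄ − μ₀)/(s/√n) = (44.6 − 45.3)/(2.33/√49) = -2.103
df = n − 1 = 48
Two-sided p-value ≈ 0.041
Since p ≈ 0.041 > α = 0.02, fail to reject H0; the evidence is not statistically significant.

-2.103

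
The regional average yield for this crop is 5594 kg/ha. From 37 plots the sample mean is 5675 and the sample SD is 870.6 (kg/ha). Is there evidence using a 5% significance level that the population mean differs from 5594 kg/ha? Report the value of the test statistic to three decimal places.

H0: μ = 5594; H1: μ ≠ 5594 (one-sample t-test, two-sided).
t = (x̄ − μ₀)/(s/√n) = (5675 − 5594)/(870.6/√37) = 0.566
df = n − 1 = 36
Two-sided p-value ≈ 0.575
Since p ≈ 0.575 > α = 0.05, fail to reject H0; the evidence is not statistically significant.

0.566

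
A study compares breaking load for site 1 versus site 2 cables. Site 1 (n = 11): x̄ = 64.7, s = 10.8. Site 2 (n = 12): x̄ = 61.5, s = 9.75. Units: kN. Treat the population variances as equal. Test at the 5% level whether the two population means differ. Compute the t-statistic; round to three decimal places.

0.747

Let group 1 = site 1, group 2 = site 2. H0: μ_1 = μ_2; H1: μ_1 ≠ μ_2 (two-sample pooled-variance t-test, two-sided).
s_p² = [(11−1)·10.8² + (12−1)·9.75²]/(11+12−2) = 105.338
t = (64.7 − 61.5)/√[105.338·(1/11 + 1/12)] = 0.747
df = n₁ + n₂ − 2 = 21
Two-sided p-value ≈ 0.4634
Since p ≈ 0.4634 > α = 0.05, fail to reject H0; the evidence is not statistically significant.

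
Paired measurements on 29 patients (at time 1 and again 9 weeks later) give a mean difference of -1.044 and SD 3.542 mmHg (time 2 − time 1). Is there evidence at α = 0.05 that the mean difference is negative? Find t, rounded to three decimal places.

-1.587

H0: μ_d = 0; H1: μ_d < 0 (paired t-test on the differences, left-tailed).
t = d̄/(s_d/√n) = -1.044/(3.542/√29) = -1.587
df = n − 1 = 28
p-value = P(T ≤ -1.587) ≈ 0.0618
Since p ≈ 0.0618 > α = 0.05, fail to reject H0; the evidence is not statistically significant.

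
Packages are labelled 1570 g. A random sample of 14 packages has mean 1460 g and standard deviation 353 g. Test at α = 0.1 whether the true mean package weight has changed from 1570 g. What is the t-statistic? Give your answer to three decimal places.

-1.166

H0: μ = 1570; H1: μ ≠ 1570 (one-sample t-test, two-sided).
t = (x̄ − μ₀)/(s/√n) = (1460 − 1570)/(353/√14) = -1.166
df = n − 1 = 13
Two-sided p-value ≈ 0.265
Since p ≈ 0.265 > α = 0.1, fail to reject H0; the data do not provide sufficient evidence against H0.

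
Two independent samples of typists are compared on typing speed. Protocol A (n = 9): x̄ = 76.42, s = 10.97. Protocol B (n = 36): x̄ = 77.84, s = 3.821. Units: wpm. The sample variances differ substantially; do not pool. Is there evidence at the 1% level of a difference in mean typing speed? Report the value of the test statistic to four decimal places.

Let group 1 = protocol A, group 2 = protocol B. H0: μ_1 = μ_2; H1: μ_1 ≠ μ_2 (Welch's two-sample t-test, two-sided).
t = (x̄_1 − x̄_2)/√(s_1²/n_1 + s_2²/n_2) = (76.42 − 77.84)/√(10.97²/9 + 3.821²/36) = -0.3826
Welch–Satterthwaite df ≈ 8.49
Two-sided p-value ≈ 0.711
Since p ≈ 0.711 > α = 0.01, fail to reject H0; the data do not provide sufficient evidence against H0.

-0.3826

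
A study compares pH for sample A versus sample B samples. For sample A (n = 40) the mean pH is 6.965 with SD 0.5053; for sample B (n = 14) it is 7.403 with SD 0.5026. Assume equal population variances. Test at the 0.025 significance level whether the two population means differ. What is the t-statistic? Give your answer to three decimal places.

Let group 1 = sample A, group 2 = sample B. H0: μ_1 = μ_2; H1: μ_1 ≠ μ_2 (two-sample pooled-variance t-test, two-sided).
s_p² = [(40−1)·0.5053² + (14−1)·0.5026²]/(40+14−2) = 0.254648
t = (6.965 − 7.403)/√[0.254648·(1/40 + 1/14)] = -2.795
df = n₁ + n₂ − 2 = 52
Two-sided p-value ≈ 0.0073
Since p ≈ 0.0073 < α = 0.025, reject H0; the evidence is statistically significant.

-2.795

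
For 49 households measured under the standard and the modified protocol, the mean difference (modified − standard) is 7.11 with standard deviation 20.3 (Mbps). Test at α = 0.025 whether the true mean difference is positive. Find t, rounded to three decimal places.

H0: μ_d = 0; H1: μ_d > 0 (paired t-test on the differences, right-tailed).
t = d̄/(s_d/√n) = 7.11/(20.3/√49) = 2.452
df = n − 1 = 48
p-value = P(T ≥ 2.452) ≈ 0.009
Since p ≈ 0.009 < α = 0.025, reject H0; the data support H1.

2.452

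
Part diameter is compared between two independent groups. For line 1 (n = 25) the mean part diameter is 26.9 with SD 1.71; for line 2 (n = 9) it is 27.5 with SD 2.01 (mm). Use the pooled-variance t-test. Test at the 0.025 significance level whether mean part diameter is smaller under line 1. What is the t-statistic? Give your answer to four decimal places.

Let group 1 = line 1, group 2 = line 2. H0: μ_1 = μ_2; H1: μ_1 < μ_2 (two-sample pooled-variance t-test, left-tailed).
s_p² = [(25−1)·1.71² + (9−1)·2.01²]/(25+9−2) = 3.2031
t = (26.9 − 27.5)/√[3.2031·(1/25 + 1/9)] = -0.8624
df = n₁ + n₂ − 2 = 32
p-value = P(T ≤ -0.8624) ≈ 0.197
Since p ≈ 0.197 > α = 0.025, fail to reject H0; the evidence is not statistically significant.

-0.8624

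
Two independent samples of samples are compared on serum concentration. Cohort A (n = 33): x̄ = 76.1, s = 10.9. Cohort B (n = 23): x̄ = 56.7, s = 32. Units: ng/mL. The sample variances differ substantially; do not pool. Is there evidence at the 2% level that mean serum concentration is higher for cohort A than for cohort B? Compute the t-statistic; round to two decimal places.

Let group 1 = cohort A, group 2 = cohort B. H0: μ_1 = μ_2; H1: μ_1 > μ_2 (Welch's two-sample t-test, right-tailed).
t = (x̄_1 − x̄_2)/√(s_1²/n_1 + s_2²/n_2) = (76.1 − 56.7)/√(10.9²/33 + 32²/23) = 2.80
Welch–Satterthwaite df ≈ 25.59
p-value = P(T ≥ 2.80) ≈ 0.005
Since p ≈ 0.005 < α = 0.02, reject H0; the evidence is statistically significant.

2.80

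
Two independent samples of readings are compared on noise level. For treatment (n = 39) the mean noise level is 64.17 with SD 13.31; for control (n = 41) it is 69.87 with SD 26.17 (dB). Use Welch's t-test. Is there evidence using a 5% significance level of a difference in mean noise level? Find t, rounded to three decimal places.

-1.237

Let group 1 = treatment, group 2 = control. H0: μ_1 = μ_2; H1: μ_1 ≠ μ_2 (Welch's two-sample t-test, two-sided).
t = (x̄_1 − x̄_2)/√(s_1²/n_1 + s_2²/n_2) = (64.17 − 69.87)/√(13.31²/39 + 26.17²/41) = -1.237
Welch–Satterthwaite df ≈ 60.04
Two-sided p-value ≈ 0.2211
Since p ≈ 0.2211 > α = 0.05, fail to reject H0; the evidence is not statistically significant.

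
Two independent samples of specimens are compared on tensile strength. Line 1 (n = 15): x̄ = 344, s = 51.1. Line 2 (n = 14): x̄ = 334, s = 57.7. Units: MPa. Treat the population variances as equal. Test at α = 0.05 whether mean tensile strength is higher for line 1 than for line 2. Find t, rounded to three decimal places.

0.495

Let group 1 = line 1, group 2 = line 2. H0: μ_1 = μ_2; H1: μ_1 > μ_2 (two-sample pooled-variance t-test, right-tailed).
s_p² = [(15−1)·51.1² + (14−1)·57.7²]/(15+14−2) = 2956.95
t = (344 − 334)/√[2956.95·(1/15 + 1/14)] = 0.495
df = n₁ + n₂ − 2 = 27
p-value = P(T ≥ 0.495) ≈ 0.3123
Since p ≈ 0.3123 > α = 0.05, fail to reject H0; the evidence is not statistically significant.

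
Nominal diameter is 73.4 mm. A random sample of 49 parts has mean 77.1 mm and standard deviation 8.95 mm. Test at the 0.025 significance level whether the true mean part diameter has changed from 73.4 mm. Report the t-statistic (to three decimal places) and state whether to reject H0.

t = 2.894; reject H0

H0: μ = 73.4; H1: μ ≠ 73.4 (one-sample t-test, two-sided).
t = (x̄ − μ₀)/(s/√n) = (77.1 − 73.4)/(8.95/√49) = 2.894
df = n − 1 = 48
Two-sided p-value ≈ 0.0057
Since p ≈ 0.0057 < α = 0.025, reject H0; the evidence is statistically significant.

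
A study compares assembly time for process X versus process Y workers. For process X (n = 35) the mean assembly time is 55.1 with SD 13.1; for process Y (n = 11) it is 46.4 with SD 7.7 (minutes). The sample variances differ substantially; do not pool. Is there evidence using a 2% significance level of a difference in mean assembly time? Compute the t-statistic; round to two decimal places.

Let group 1 = process X, group 2 = process Y. H0: μ_1 = μ_2; H1: μ_1 ≠ μ_2 (Welch's two-sample t-test, two-sided).
t = (x̄_1 − x̄_2)/√(s_1²/n_1 + s_2²/n_2) = (55.1 − 46.4)/√(13.1²/35 + 7.7²/11) = 2.71
Welch–Satterthwaite df ≈ 29.33
Two-sided p-value ≈ 0.011
Since p ≈ 0.011 < α = 0.02, reject H0; the data support H1.

2.71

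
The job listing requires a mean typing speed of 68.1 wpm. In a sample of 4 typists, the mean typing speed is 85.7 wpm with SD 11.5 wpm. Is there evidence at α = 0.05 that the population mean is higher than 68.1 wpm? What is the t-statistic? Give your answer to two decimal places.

3.06

H0: μ = 68.1; H1: μ > 68.1 (one-sample t-test, right-tailed).
t = (x̄ − μ₀)/(s/√n) = (85.7 − 68.1)/(11.5/√4) = 3.06
df = n − 1 = 3
p-value = P(T ≥ 3.06) ≈ 0.027
Since p ≈ 0.027 < α = 0.05, reject H0; the data support H1.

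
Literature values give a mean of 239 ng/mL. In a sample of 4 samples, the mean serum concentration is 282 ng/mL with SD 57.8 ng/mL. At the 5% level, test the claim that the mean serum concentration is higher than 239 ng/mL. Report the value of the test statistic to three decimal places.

1.488

H0: μ = 239; H1: μ > 239 (one-sample t-test, right-tailed).
t = (x̄ − μ₀)/(s/√n) = (282 − 239)/(57.8/√4) = 1.488
df = n − 1 = 3
p-value = P(T ≥ 1.488) ≈ 0.117
Since p ≈ 0.117 > α = 0.05, fail to reject H0; the evidence is not statistically significant.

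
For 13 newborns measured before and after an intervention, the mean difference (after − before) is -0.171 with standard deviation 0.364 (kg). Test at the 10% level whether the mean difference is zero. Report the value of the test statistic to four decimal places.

H0: μ_d = 0; H1: μ_d ≠ 0 (paired t-test on the differences, two-sided).
t = d̄/(s_d/√n) = -0.171/(0.364/√13) = -1.6938
df = n − 1 = 12
Two-sided p-value ≈ 0.1161
Since p ≈ 0.1161 > α = 0.1, fail to reject H0; the data do not provide sufficient evidence against H0.

-1.6938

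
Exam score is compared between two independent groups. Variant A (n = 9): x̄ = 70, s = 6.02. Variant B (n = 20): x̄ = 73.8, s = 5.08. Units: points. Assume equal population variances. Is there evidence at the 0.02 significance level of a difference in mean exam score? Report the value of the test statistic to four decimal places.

-1.7611

Let group 1 = variant A, group 2 = variant B. H0: μ_1 = μ_2; H1: μ_1 ≠ μ_2 (two-sample pooled-variance t-test, two-sided).
s_p² = [(9−1)·6.02² + (20−1)·5.08²]/(9+20−2) = 28.898
t = (70 − 73.8)/√[28.898·(1/9 + 1/20)] = -1.7611
df = n₁ + n₂ − 2 = 27
Two-sided p-value ≈ 0.090
Since p ≈ 0.090 > α = 0.02, fail to reject H0; the data do not provide sufficient evidence against H0.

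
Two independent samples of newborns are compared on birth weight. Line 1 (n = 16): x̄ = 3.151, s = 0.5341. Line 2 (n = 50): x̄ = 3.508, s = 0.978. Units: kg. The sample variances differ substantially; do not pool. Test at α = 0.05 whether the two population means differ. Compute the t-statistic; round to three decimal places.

-1.857

Let group 1 = line 1, group 2 = line 2. H0: μ_1 = μ_2; H1: μ_1 ≠ μ_2 (Welch's two-sample t-test, two-sided).
t = (x̄_1 − x̄_2)/√(s_1²/n_1 + s_2²/n_2) = (3.151 − 3.508)/√(0.5341²/16 + 0.978²/50) = -1.857
Welch–Satterthwaite df ≈ 47.66
Two-sided p-value ≈ 0.0695
Since p ≈ 0.0695 > α = 0.05, fail to reject H0; the data do not provide sufficient evidence against H0.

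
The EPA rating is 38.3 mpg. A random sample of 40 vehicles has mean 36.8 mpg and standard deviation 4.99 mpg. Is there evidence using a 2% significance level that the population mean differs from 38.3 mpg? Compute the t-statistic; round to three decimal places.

-1.901

H0: μ = 38.3; H1: μ ≠ 38.3 (one-sample t-test, two-sided).
t = (x̄ − μ₀)/(s/√n) = (36.8 − 38.3)/(4.99/√40) = -1.901
df = n − 1 = 39
Two-sided p-value ≈ 0.065
Since p ≈ 0.065 > α = 0.02, fail to reject H0; the data do not provide sufficient evidence against H0.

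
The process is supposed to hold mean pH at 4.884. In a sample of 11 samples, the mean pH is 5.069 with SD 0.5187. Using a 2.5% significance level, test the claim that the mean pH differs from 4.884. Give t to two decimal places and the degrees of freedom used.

H0: μ = 4.884; H1: μ ≠ 4.884 (one-sample t-test, two-sided).
t = (x̄ − μ₀)/(s/√n) = (5.069 − 4.884)/(0.5187/√11) = 1.18
df = n − 1 = 10
Two-sided p-value ≈ 0.2642
Since p ≈ 0.2642 > α = 0.025, fail to reject H0; the evidence is not statistically significant.

t = 1.18, df = 10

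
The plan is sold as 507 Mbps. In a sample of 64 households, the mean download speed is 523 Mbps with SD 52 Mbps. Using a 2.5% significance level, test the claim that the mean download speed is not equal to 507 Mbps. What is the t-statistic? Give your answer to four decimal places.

2.4615

H0: μ = 507; H1: μ ≠ 507 (one-sample t-test, two-sided).
t = (x̄ − μ₀)/(s/√n) = (523 − 507)/(52/√64) = 2.4615
df = n − 1 = 63
Two-sided p-value ≈ 0.017
Since p ≈ 0.017 < α = 0.025, reject H0; the evidence is statistically significant.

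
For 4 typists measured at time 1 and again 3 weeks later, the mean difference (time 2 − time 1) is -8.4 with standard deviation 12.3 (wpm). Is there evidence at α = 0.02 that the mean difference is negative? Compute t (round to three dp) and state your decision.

t = -1.366; fail to reject H0

H0: μ_d = 0; H1: μ_d < 0 (paired t-test on the differences, left-tailed).
t = d̄/(s_d/√n) = -8.4/(12.3/√4) = -1.366
df = n − 1 = 3
p-value = P(T ≤ -1.366) ≈ 0.133
Since p ≈ 0.133 > α = 0.02, fail to reject H0; the evidence is not statistically significant.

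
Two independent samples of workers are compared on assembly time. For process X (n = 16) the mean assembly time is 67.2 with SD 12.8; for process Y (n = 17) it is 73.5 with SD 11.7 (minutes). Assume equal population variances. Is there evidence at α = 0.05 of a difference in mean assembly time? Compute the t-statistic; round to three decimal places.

Let group 1 = process X, group 2 = process Y. H0: μ_1 = μ_2; H1: μ_1 ≠ μ_2 (two-sample pooled-variance t-test, two-sided).
s_p² = [(16−1)·12.8² + (17−1)·11.7²]/(16+17−2) = 149.93
t = (67.2 − 73.5)/√[149.93·(1/16 + 1/17)] = -1.477
df = n₁ + n₂ − 2 = 31
Two-sided p-value ≈ 0.1497
Since p ≈ 0.1497 > α = 0.05, fail to reject H0; the data do not provide sufficient evidence against H0.

-1.477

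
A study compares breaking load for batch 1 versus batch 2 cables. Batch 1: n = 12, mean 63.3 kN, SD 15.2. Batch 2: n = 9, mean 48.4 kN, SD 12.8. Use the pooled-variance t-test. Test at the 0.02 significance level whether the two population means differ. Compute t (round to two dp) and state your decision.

t = 2.37; fail to reject H0

Let group 1 = batch 1, group 2 = batch 2. H0: μ_1 = μ_2; H1: μ_1 ≠ μ_2 (two-sample pooled-variance t-test, two-sided).
s_p² = [(12−1)·15.2² + (9−1)·12.8²]/(12+9−2) = 202.745
t = (63.3 − 48.4)/√[202.745·(1/12 + 1/9)] = 2.37
df = n₁ + n₂ − 2 = 19
Two-sided p-value ≈ 0.0283
Since p ≈ 0.0283 > α = 0.02, fail to reject H0; the evidence is not statistically significant.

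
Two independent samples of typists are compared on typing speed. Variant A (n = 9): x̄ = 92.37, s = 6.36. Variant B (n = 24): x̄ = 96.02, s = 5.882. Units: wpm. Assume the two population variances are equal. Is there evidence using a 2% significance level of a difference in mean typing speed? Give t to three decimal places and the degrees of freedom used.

Let group 1 = variant A, group 2 = variant B. H0: μ_1 = μ_2; H1: μ_1 ≠ μ_2 (two-sample pooled-variance t-test, two-sided).
s_p² = [(9−1)·6.36² + (24−1)·5.882²]/(9+24−2) = 36.108
t = (92.37 − 96.02)/√[36.108·(1/9 + 1/24)] = -1.554
df = n₁ + n₂ − 2 = 31
Two-sided p-value ≈ 0.130
Since p ≈ 0.130 > α = 0.02, fail to reject H0; the evidence is not statistically significant.

t = -1.554, df = 31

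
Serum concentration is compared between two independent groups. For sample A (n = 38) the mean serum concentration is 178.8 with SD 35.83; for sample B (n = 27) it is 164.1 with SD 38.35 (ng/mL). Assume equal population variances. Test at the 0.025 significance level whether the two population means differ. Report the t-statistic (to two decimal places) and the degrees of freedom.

t = 1.58, df = 63

Let group 1 = sample A, group 2 = sample B. H0: μ_1 = μ_2; H1: μ_1 ≠ μ_2 (two-sample pooled-variance t-test, two-sided).
s_p² = [(38−1)·35.83² + (27−1)·38.35²]/(38+27−2) = 1360.94
t = (178.8 − 164.1)/√[1360.94·(1/38 + 1/27)] = 1.58
df = n₁ + n₂ − 2 = 63
Two-sided p-value ≈ 0.118
Since p ≈ 0.118 > α = 0.025, fail to reject H0; the data do not provide sufficient evidence against H0.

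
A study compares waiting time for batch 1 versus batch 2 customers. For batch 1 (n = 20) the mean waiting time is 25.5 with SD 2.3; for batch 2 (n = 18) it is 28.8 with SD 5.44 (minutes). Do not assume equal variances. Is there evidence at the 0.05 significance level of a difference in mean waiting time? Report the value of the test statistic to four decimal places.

-2.3887

Let group 1 = batch 1, group 2 = batch 2. H0: μ_1 = μ_2; H1: μ_1 ≠ μ_2 (Welch's two-sample t-test, two-sided).
t = (x̄_1 − x̄_2)/√(s_1²/n_1 + s_2²/n_2) = (25.5 − 28.8)/√(2.3²/20 + 5.44²/18) = -2.3887
Welch–Satterthwaite df ≈ 22.39
Two-sided p-value ≈ 0.0258
Since p ≈ 0.0258 < α = 0.05, reject H0; the evidence is statistically significant.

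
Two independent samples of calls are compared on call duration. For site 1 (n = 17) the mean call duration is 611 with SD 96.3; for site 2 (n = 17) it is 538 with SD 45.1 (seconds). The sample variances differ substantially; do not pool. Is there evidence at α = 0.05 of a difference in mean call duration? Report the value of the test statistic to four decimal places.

Let group 1 = site 1, group 2 = site 2. H0: μ_1 = μ_2; H1: μ_1 ≠ μ_2 (Welch's two-sample t-test, two-sided).
t = (x̄_1 − x̄_2)/√(s_1²/n_1 + s_2²/n_2) = (611 − 538)/√(96.3²/17 + 45.1²/17) = 2.8305
Welch–Satterthwaite df ≈ 22.70
Two-sided p-value ≈ 0.0096
Since p ≈ 0.0096 < α = 0.05, reject H0; the data support H1.

2.8305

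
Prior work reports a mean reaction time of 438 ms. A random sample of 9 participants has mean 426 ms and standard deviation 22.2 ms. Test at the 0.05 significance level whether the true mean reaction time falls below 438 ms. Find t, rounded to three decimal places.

-1.622

H0: μ = 438; H1: μ < 438 (one-sample t-test, left-tailed).
t = (x̄ − μ₀)/(s/√n) = (426 − 438)/(22.2/√9) = -1.622
df = n − 1 = 8
p-value = P(T ≤ -1.622) ≈ 0.0718
Since p ≈ 0.0718 > α = 0.05, fail to reject H0; the evidence is not statistically significant.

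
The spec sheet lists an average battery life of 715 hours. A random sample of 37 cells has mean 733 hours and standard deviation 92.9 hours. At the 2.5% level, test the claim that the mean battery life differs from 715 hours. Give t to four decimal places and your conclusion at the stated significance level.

H0: μ = 715; H1: μ ≠ 715 (one-sample t-test, two-sided).
t = (x̄ − μ₀)/(s/√n) = (733 − 715)/(92.9/√37) = 1.1786
df = n − 1 = 36
Two-sided p-value ≈ 0.2463
Since p ≈ 0.2463 > α = 0.025, fail to reject H0; the data do not provide sufficient evidence against H0.

t = 1.1786; fail to reject H0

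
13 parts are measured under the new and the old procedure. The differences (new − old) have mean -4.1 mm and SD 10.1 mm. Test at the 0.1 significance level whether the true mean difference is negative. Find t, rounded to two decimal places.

H0: μ_d = 0; H1: μ_d < 0 (paired t-test on the differences, left-tailed).
t = d̄/(s_d/√n) = -4.1/(10.1/√13) = -1.46
df = n − 1 = 12
p-value = P(T ≤ -1.46) ≈ 0.0845
Since p ≈ 0.0845 < α = 0.1, reject H0; the evidence is statistically significant.

-1.46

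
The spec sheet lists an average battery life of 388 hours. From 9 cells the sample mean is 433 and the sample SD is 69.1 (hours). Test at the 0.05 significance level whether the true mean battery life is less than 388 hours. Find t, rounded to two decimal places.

H0: μ = 388; H1: μ < 388 (one-sample t-test, left-tailed).
t = (x̄ − μ₀)/(s/√n) = (433 − 388)/(69.1/√9) = 1.95
df = n − 1 = 8
p-value = P(T ≤ 1.95) ≈ 0.957
Since p ≈ 0.957 > α = 0.05, fail to reject H0; the data do not provide sufficient evidence against H0.

1.95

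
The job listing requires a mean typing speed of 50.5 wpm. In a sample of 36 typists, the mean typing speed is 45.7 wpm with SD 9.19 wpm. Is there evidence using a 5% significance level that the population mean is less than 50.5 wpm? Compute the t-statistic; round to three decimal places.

-3.134

H0: μ = 50.5; H1: μ < 50.5 (one-sample t-test, left-tailed).
t = (x̄ − μ₀)/(s/√n) = (45.7 − 50.5)/(9.19/√36) = -3.134
df = n − 1 = 35
p-value = P(T ≤ -3.134) ≈ 0.0017
Since p ≈ 0.0017 < α = 0.05, reject H0; the evidence is statistically significant.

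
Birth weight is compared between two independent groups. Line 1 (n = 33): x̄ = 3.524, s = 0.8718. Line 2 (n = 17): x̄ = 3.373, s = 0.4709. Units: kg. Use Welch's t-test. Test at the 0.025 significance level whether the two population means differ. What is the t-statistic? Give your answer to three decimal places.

0.795

Let group 1 = line 1, group 2 = line 2. H0: μ_1 = μ_2; H1: μ_1 ≠ μ_2 (Welch's two-sample t-test, two-sided).
t = (x̄_1 − x̄_2)/√(s_1²/n_1 + s_2²/n_2) = (3.524 − 3.373)/√(0.8718²/33 + 0.4709²/17) = 0.795
Welch–Satterthwaite df ≈ 47.83
Two-sided p-value ≈ 0.4305
Since p ≈ 0.4305 > α = 0.025, fail to reject H0; the data do not provide sufficient evidence against H0.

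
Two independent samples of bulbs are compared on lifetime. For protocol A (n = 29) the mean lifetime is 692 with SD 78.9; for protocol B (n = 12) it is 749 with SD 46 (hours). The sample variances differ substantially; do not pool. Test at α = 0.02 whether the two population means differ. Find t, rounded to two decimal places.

-2.88

Let group 1 = protocol A, group 2 = protocol B. H0: μ_1 = μ_2; H1: μ_1 ≠ μ_2 (Welch's two-sample t-test, two-sided).
t = (x̄_1 − x̄_2)/√(s_1²/n_1 + s_2²/n_2) = (692 − 749)/√(78.9²/29 + 46²/12) = -2.88
Welch–Satterthwaite df ≈ 34.18
Two-sided p-value ≈ 0.007
Since p ≈ 0.007 < α = 0.02, reject H0; the evidence is statistically significant.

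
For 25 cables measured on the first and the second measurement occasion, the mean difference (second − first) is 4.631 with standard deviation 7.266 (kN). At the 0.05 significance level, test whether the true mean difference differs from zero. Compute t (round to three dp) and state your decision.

H0: μ_d = 0; H1: μ_d ≠ 0 (paired t-test on the differences, two-sided).
t = d̄/(s_d/√n) = 4.631/(7.266/√25) = 3.187
df = n − 1 = 24
Two-sided p-value ≈ 0.004
Since p ≈ 0.004 < α = 0.05, reject H0; the evidence is statistically significant.

t = 3.187; reject H0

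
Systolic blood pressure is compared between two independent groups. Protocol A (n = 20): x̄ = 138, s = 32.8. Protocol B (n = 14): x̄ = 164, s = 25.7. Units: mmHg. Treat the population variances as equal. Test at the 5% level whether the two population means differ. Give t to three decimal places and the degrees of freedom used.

t = -2.477, df = 32

Let group 1 = protocol A, group 2 = protocol B. H0: μ_1 = μ_2; H1: μ_1 ≠ μ_2 (two-sample pooled-variance t-test, two-sided).
s_p² = [(20−1)·32.8² + (14−1)·25.7²]/(20+14−2) = 907.104
t = (138 − 164)/√[907.104·(1/20 + 1/14)] = -2.477
df = n₁ + n₂ − 2 = 32
Two-sided p-value ≈ 0.019
Since p ≈ 0.019 < α = 0.05, reject H0; the data support H1.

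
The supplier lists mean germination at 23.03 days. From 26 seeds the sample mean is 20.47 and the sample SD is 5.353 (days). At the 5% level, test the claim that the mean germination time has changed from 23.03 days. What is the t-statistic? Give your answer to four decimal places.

-2.4385

H0: μ = 23.03; H1: μ ≠ 23.03 (one-sample t-test, two-sided).
t = (x̄ − μ₀)/(s/√n) = (20.47 − 23.03)/(5.353/√26) = -2.4385
df = n − 1 = 25
Two-sided p-value ≈ 0.0222
Since p ≈ 0.0222 < α = 0.05, reject H0; the data support H1.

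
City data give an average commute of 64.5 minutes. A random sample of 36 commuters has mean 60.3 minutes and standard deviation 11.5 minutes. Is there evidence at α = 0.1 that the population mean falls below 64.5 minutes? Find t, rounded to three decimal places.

H0: μ = 64.5; H1: μ < 64.5 (one-sample t-test, left-tailed).
t = (x̄ − μ₀)/(s/√n) = (60.3 − 64.5)/(11.5/√36) = -2.191
df = n − 1 = 35
p-value = P(T ≤ -2.191) ≈ 0.018
Since p ≈ 0.018 < α = 0.1, reject H0; the data support H1.

-2.191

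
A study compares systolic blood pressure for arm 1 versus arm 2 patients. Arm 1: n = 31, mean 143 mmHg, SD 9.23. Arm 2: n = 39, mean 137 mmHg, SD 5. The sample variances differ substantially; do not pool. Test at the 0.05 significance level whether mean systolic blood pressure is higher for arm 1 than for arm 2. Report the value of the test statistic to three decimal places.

Let group 1 = arm 1, group 2 = arm 2. H0: μ_1 = μ_2; H1: μ_1 > μ_2 (Welch's two-sample t-test, right-tailed).
t = (x̄_1 − x̄_2)/√(s_1²/n_1 + s_2²/n_2) = (143 − 137)/√(9.23²/31 + 5²/39) = 3.259
Welch–Satterthwaite df ≈ 43.75
p-value = P(T ≥ 3.259) ≈ 0.001
Since p ≈ 0.001 < α = 0.05, reject H0; the evidence is statistically significant.

3.259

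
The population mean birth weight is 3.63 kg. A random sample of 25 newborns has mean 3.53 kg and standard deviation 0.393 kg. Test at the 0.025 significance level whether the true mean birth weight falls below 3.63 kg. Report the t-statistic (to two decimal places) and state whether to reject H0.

H0: μ = 3.63; H1: μ < 3.63 (one-sample t-test, left-tailed).
t = (x̄ − μ₀)/(s/√n) = (3.53 − 3.63)/(0.393/√25) = -1.27
df = n − 1 = 24
p-value = P(T ≤ -1.27) ≈ 0.108
Since p ≈ 0.108 > α = 0.025, fail to reject H0; the evidence is not statistically significant.

t = -1.27; fail to reject H0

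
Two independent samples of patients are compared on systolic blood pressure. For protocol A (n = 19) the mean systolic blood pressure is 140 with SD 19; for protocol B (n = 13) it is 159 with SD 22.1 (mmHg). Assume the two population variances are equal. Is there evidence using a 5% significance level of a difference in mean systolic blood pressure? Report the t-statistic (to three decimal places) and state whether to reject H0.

t = -2.601; reject H0

Let group 1 = protocol A, group 2 = protocol B. H0: μ_1 = μ_2; H1: μ_1 ≠ μ_2 (two-sample pooled-variance t-test, two-sided).
s_p² = [(19−1)·19² + (13−1)·22.1²]/(19+13−2) = 411.964
t = (140 − 159)/√[411.964·(1/19 + 1/13)] = -2.601
df = n₁ + n₂ − 2 = 30
Two-sided p-value ≈ 0.0143
Since p ≈ 0.0143 < α = 0.05, reject H0; the data support H1.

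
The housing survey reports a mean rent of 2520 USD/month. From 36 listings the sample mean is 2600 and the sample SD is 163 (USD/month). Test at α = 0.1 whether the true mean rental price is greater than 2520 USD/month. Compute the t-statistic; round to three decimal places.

2.945

H0: μ = 2520; H1: μ > 2520 (one-sample t-test, right-tailed).
t = (x̄ − μ₀)/(s/√n) = (2600 − 2520)/(163/√36) = 2.945
df = n − 1 = 35
p-value = P(T ≥ 2.945) ≈ 0.003
Since p ≈ 0.003 < α = 0.1, reject H0; the data support H1.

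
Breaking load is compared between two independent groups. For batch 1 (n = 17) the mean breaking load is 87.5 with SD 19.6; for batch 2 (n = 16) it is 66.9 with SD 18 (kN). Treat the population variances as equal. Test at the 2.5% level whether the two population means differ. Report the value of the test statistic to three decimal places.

Let group 1 = batch 1, group 2 = batch 2. H0: μ_1 = μ_2; H1: μ_1 ≠ μ_2 (two-sample pooled-variance t-test, two-sided).
s_p² = [(17−1)·19.6² + (16−1)·18²]/(17+16−2) = 355.05
t = (87.5 − 66.9)/√[355.05·(1/17 + 1/16)] = 3.139
df = n₁ + n₂ − 2 = 31
Two-sided p-value ≈ 0.0037
Since p ≈ 0.0037 < α = 0.025, reject H0; the evidence is statistically significant.

3.139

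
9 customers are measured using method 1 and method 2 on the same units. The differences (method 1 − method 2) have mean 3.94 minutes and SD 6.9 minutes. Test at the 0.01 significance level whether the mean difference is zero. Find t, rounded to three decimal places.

1.713

H0: μ_d = 0; H1: μ_d ≠ 0 (paired t-test on the differences, two-sided).
t = d̄/(s_d/√n) = 3.94/(6.9/√9) = 1.713
df = n − 1 = 8
Two-sided p-value ≈ 0.1251
Since p ≈ 0.1251 > α = 0.01, fail to reject H0; the data do not provide sufficient evidence against H0.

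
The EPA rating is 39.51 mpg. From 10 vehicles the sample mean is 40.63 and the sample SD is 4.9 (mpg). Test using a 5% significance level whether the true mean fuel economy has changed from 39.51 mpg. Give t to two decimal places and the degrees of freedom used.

t = 0.72, df = 9

H0: μ = 39.51; H1: μ ≠ 39.51 (one-sample t-test, two-sided).
t = (x̄ − μ₀)/(s/√n) = (40.63 − 39.51)/(4.9/√10) = 0.72
df = n − 1 = 9
Two-sided p-value ≈ 0.4882
Since p ≈ 0.4882 > α = 0.05, fail to reject H0; the evidence is not statistically significant.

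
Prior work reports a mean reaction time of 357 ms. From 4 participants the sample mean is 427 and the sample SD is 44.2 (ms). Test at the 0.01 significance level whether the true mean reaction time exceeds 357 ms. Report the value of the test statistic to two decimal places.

3.17

H0: μ = 357; H1: μ > 357 (one-sample t-test, right-tailed).
t = (x̄ − μ₀)/(s/√n) = (427 − 357)/(44.2/√4) = 3.17
df = n − 1 = 3
p-value = P(T ≥ 3.17) ≈ 0.025
Since p ≈ 0.025 > α = 0.01, fail to reject H0; the data do not provide sufficient evidence against H0.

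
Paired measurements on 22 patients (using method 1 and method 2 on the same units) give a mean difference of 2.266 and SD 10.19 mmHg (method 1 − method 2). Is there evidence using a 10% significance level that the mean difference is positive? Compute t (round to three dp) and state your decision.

t = 1.043; fail to reject H0

H0: μ_d = 0; H1: μ_d > 0 (paired t-test on the differences, right-tailed).
t = d̄/(s_d/√n) = 2.266/(10.19/√22) = 1.043
df = n − 1 = 21
p-value = P(T ≥ 1.043) ≈ 0.154
Since p ≈ 0.154 > α = 0.1, fail to reject H0; the evidence is not statistically significant.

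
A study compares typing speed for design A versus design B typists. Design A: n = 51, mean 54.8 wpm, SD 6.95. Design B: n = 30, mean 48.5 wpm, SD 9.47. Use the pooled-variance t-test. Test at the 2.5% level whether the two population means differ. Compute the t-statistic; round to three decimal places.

3.436

Let group 1 = design A, group 2 = design B. H0: μ_1 = μ_2; H1: μ_1 ≠ μ_2 (two-sample pooled-variance t-test, two-sided).
s_p² = [(51−1)·6.95² + (30−1)·9.47²]/(51+30−2) = 63.492
t = (54.8 − 48.5)/√[63.492·(1/51 + 1/30)] = 3.436
df = n₁ + n₂ − 2 = 79
Two-sided p-value ≈ 0.0009
Since p ≈ 0.0009 < α = 0.025, reject H0; the data support H1.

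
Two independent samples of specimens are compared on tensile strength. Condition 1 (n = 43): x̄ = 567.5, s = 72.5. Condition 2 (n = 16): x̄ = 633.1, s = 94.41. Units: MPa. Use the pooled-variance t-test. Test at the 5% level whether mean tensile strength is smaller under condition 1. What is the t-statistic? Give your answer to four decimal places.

-2.8407

Let group 1 = condition 1, group 2 = condition 2. H0: μ_1 = μ_2; H1: μ_1 < μ_2 (two-sample pooled-variance t-test, left-tailed).
s_p² = [(43−1)·72.5² + (16−1)·94.41²]/(43+16−2) = 6218.62
t = (567.5 − 633.1)/√[6218.62·(1/43 + 1/16)] = -2.8407
df = n₁ + n₂ − 2 = 57
p-value = P(T ≤ -2.8407) ≈ 0.0031
Since p ≈ 0.0031 < α = 0.05, reject H0; the evidence is statistically significant.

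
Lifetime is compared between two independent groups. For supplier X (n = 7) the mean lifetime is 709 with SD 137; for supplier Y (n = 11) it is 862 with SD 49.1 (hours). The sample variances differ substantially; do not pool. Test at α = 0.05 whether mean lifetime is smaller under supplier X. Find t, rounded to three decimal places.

Let group 1 = supplier X, group 2 = supplier Y. H0: μ_1 = μ_2; H1: μ_1 < μ_2 (Welch's two-sample t-test, left-tailed).
t = (x̄_1 − x̄_2)/√(s_1²/n_1 + s_2²/n_2) = (709 − 862)/√(137²/7 + 49.1²/11) = -2.841
Welch–Satterthwaite df ≈ 6.99
p-value = P(T ≤ -2.841) ≈ 0.013
Since p ≈ 0.013 < α = 0.05, reject H0; the data support H1.

-2.841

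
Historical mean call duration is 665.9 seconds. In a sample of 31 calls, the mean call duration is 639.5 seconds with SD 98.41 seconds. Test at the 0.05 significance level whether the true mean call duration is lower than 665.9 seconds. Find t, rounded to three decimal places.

H0: μ = 665.9; H1: μ < 665.9 (one-sample t-test, left-tailed).
t = (x̄ − μ₀)/(s/√n) = (639.5 − 665.9)/(98.41/√31) = -1.494
df = n − 1 = 30
p-value = P(T ≤ -1.494) ≈ 0.0729
Since p ≈ 0.0729 > α = 0.05, fail to reject H0; the data do not provide sufficient evidence against H0.

-1.494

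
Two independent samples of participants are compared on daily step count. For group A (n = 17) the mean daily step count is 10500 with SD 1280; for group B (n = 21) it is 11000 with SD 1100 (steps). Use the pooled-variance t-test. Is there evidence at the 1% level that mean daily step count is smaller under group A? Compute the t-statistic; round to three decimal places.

Let group 1 = group A, group 2 = group B. H0: μ_1 = μ_2; H1: μ_1 < μ_2 (two-sample pooled-variance t-test, left-tailed).
s_p² = [(17−1)·1280² + (21−1)·1100²]/(17+21−2) = 1400400
t = (10500 − 11000)/√[1400400·(1/17 + 1/21)] = -1.295
df = n₁ + n₂ − 2 = 36
p-value = P(T ≤ -1.295) ≈ 0.102
Since p ≈ 0.102 > α = 0.01, fail to reject H0; the data do not provide sufficient evidence against H0.

-1.295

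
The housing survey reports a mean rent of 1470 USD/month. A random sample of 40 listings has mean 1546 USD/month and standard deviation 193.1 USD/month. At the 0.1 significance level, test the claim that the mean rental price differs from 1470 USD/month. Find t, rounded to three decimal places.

H0: μ = 1470; H1: μ ≠ 1470 (one-sample t-test, two-sided).
t = (x̄ − μ₀)/(s/√n) = (1546 − 1470)/(193.1/√40) = 2.489
df = n − 1 = 39
Two-sided p-value ≈ 0.017
Since p ≈ 0.017 < α = 0.1, reject H0; the data support H1.

2.489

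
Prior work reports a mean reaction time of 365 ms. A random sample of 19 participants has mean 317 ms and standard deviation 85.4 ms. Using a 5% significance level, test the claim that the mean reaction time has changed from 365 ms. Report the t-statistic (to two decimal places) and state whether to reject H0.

H0: μ = 365; H1: μ ≠ 365 (one-sample t-test, two-sided).
t = (x̄ − μ₀)/(s/√n) = (317 − 365)/(85.4/√19) = -2.45
df = n − 1 = 18
Two-sided p-value ≈ 0.0247
Since p ≈ 0.0247 < α = 0.05, reject H0; the data support H1.

t = -2.45; reject H0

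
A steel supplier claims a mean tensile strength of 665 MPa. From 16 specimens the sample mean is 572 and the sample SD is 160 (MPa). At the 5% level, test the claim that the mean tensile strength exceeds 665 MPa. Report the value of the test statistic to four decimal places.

H0: μ = 665; H1: μ > 665 (one-sample t-test, right-tailed).
t = (x̄ − μ₀)/(s/√n) = (572 − 665)/(160/√16) = -2.3250
df = n − 1 = 15
p-value = P(T ≥ -2.3250) ≈ 0.983
Since p ≈ 0.983 > α = 0.05, fail to reject H0; the data do not provide sufficient evidence against H0.

-2.3250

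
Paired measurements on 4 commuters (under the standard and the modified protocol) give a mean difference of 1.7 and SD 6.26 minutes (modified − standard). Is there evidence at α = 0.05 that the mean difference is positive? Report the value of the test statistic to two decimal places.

0.54

H0: μ_d = 0; H1: μ_d > 0 (paired t-test on the differences, right-tailed).
t = d̄/(s_d/√n) = 1.7/(6.26/√4) = 0.54
df = n − 1 = 3
p-value = P(T ≥ 0.54) ≈ 0.312
Since p ≈ 0.312 > α = 0.05, fail to reject H0; the evidence is not statistically significant.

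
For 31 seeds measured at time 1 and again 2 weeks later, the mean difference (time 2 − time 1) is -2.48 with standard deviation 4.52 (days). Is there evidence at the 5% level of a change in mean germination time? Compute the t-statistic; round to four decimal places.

-3.0549

H0: μ_d = 0; H1: μ_d ≠ 0 (paired t-test on the differences, two-sided).
t = d̄/(s_d/√n) = -2.48/(4.52/√31) = -3.0549
df = n − 1 = 30
Two-sided p-value ≈ 0.005
Since p ≈ 0.005 < α = 0.05, reject H0; the data support H1.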